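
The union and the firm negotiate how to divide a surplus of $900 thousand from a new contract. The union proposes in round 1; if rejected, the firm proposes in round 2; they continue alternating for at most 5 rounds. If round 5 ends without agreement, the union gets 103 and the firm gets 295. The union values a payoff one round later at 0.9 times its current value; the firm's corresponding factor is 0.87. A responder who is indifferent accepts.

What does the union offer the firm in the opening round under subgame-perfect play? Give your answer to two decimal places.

320.47

Round 5 (the union proposes): the firm gets 295 if talks fail, so the union offers 295 and keeps 605.
Round 4 (the firm proposes): the union can get 605 next round, worth 0.9 × 605 = 544.5 now; the firm offers that and keeps 355.5.
Round 3 (the union proposes): the firm can get 355.5 next round, worth 0.87 × 355.5 = 309.285 now, so the union offers 309.285, keeping 590.715.
Round 2 (the firm proposes): the union can get 590.715 next round, worth 0.9 × 590.715 = 531.6435 now. The firm offers 531.6435 and keeps 900 − 531.6435 = 368.3565.
Round 1 (the union proposes): the firm can get 368.3565 next round, worth 0.87 × 368.3565 = 320.470155 now; the union offers that and keeps 579.529845.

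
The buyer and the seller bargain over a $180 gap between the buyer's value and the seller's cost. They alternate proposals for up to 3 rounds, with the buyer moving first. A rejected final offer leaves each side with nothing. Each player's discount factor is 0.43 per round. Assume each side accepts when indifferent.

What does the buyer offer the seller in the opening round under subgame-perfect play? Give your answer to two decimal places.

Round 3 (the buyer proposes): rejection yields 0 for the seller; the buyer offers 0 and keeps 180.
Round 2 (the seller proposes): the buyer can get 180 next round, worth 0.43 × 180 = 77.4 now. The seller offers 77.4 and keeps 180 − 77.4 = 102.6.
Round 1 (the buyer proposes): the seller can get 102.6 next round, worth 0.43 × 102.6 = 44.118 now. The buyer offers 44.118 and keeps 180 − 44.118 = 135.882.

44.12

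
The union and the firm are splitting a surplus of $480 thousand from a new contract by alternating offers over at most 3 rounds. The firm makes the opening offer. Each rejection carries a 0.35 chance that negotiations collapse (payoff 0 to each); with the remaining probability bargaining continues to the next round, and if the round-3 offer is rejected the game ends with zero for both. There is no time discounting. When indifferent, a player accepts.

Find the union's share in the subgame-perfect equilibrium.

Round 3 (the firm proposes): rejection yields 0 for the union; the firm offers 0 and keeps 480.
Round 2 (the union proposes): rejecting gives the firm an expected 0.65 × 480 = 312. The union offers 312 and keeps 480 − 312 = 168.
Round 1 (the firm proposes): rejecting gives the union an expected 0.65 × 168 = 109.2. The firm offers 109.2 and keeps 480 − 109.2 = 370.8.

109.2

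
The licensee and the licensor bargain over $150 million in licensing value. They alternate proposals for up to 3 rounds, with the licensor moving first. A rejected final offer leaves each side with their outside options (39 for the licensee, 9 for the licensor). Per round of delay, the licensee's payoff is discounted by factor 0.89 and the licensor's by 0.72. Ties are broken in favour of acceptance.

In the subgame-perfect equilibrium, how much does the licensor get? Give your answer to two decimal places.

Round 3 (the licensor proposes): the licensee gets 39 if talks fail, so the licensor offers 39 and keeps 111.
Round 2 (the licensee proposes): the licensor can get 111 next round, worth 0.72 × 111 = 79.92 now, so the licensee offers 79.92, keeping 70.08.
Round 1 (the licensor proposes): the licensee can get 70.08 next round, worth 0.89 × 70.08 = 62.3712 now. The licensor offers 62.3712 and keeps 150 − 62.3712 = 87.6288.

87.63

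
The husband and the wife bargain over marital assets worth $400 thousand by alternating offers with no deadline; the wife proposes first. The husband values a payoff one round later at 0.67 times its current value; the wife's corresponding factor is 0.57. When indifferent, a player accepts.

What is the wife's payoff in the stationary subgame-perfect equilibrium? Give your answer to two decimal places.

213.56

When the wife proposes, the husband accepts any offer worth at least 0.67 times what the husband would get by proposing next round; and vice versa.
This gives x = 400 − 0.67y and y = 400 − 0.57x, where x and y are each side's share when it proposes.
Hence (1 − 0.67·0.57)x = 400(1 − 0.67), i.e. 0.6181·x = 132.
x ≈ 213.5577; the husband's share is 400 − x ≈ 186.4423.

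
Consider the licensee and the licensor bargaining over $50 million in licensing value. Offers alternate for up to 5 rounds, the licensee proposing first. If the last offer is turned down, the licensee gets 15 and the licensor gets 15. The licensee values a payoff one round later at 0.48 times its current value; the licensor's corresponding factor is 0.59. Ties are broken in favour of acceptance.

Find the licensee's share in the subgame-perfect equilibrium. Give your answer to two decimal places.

29.11

Round 5 (the licensee proposes): the licensor gets 15 if talks fail, so the licensee offers 15 and keeps 35.
Round 4 (the licensor proposes): the licensee can get 35 next round, worth 0.48 × 35 = 16.8 now; the licensor offers that and keeps 33.2.
Round 3 (the licensee proposes): the licensor can get 33.2 next round, worth 0.59 × 33.2 = 19.588 now. The licensee offers 19.588 and keeps 50 − 19.588 = 30.412.
Round 2 (the licensor proposes): the licensee can get 30.412 next round, worth 0.48 × 30.412 = 14.59776 now, so the licensor offers 14.59776, keeping 35.40224.
Round 1 (the licensee proposes): the licensor can get 35.40224 next round, worth 0.59 × 35.40224 = 20.8873216 now. The licensee offers 20.8873216 and keeps 50 − 20.8873216 = 29.1126784.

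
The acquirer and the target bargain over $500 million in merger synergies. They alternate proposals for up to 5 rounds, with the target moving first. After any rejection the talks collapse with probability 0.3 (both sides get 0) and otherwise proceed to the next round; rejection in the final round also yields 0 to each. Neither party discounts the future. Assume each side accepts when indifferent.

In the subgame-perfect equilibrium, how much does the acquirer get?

156.45

By backward induction:
Round 5 (the target proposes): the acquirer will accept anything ≥ 0, so the target offers 0 and keeps 500.
Round 4 (the acquirer proposes): rejecting gives the target an expected 0.7 × 500 = 350, so the acquirer offers 350, keeping 150.
Round 3 (the target proposes): rejecting gives the acquirer an expected 0.7 × 150 = 105; the target offers that and keeps 395.
Round 2 (the acquirer proposes): rejecting gives the target an expected 0.7 × 395 = 276.5, so the acquirer offers 276.5, keeping 223.5.
Round 1 (the target proposes): rejecting gives the acquirer an expected 0.7 × 223.5 = 156.45; the target offers that and keeps 343.55.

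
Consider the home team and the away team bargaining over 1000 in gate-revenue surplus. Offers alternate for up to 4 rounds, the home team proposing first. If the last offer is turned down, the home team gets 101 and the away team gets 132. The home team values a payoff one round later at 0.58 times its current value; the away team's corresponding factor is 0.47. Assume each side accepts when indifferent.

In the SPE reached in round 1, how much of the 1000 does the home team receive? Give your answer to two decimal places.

687.42

Work backward from the last round.
Round 4 (the away team proposes): the home team gets 101 if talks fail, so the away team offers 101 and keeps 899.
Round 3 (the home team proposes): the away team can get 899 next round, worth 0.47 × 899 = 422.53 now; the home team offers that and keeps 577.47.
Round 2 (the away team proposes): the home team can get 577.47 next round, worth 0.58 × 577.47 = 334.9326 now. The away team offers 334.9326 and keeps 1000 − 334.9326 = 665.0674.
Round 1 (the home team proposes): the away team can get 665.0674 next round, worth 0.47 × 665.0674 = 312.581678 now. The home team offers 312.581678 and keeps 1000 − 312.581678 = 687.418322.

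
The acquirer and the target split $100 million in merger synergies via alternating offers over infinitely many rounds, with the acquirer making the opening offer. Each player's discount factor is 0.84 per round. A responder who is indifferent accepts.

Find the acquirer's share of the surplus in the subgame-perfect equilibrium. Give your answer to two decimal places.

In a stationary SPE each proposer offers the other exactly their discounted continuation value.
If the acquirer keeps x when proposing and the target keeps y when proposing, then x = 100 − 0.84y and y = 100 − 0.84x.
Solving: x = 100(1 − 0.84) / (1 − 0.84·0.84) = 16 / 0.2944 ≈ 54.3478.
The target gets 100 − 54.3478 ≈ 45.6522.

54.35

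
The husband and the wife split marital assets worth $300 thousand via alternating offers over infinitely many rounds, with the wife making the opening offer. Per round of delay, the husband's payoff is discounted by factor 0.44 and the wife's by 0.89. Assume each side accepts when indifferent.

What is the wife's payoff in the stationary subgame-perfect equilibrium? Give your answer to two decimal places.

Let x be the wife's share when the wife proposes and y be the husband's share when the husband proposes.
The husband accepts iff offered ≥ 0.44·y, so x = 300 − 0.44y. Symmetrically y = 300 − 0.89x.
Substituting: x = 300 − 0.44(300 − 0.89x), giving x(1 − 0.89·0.44) = 300(1 − 0.44).
So x = 300 × 0.56 / 0.6084 ≈ 276.1341, and the husband receives 300 − x ≈ 23.8659.

276.13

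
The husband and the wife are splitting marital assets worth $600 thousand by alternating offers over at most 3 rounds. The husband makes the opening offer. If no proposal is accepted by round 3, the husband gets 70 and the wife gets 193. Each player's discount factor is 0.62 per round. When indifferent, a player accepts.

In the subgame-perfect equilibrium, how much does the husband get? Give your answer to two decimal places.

Round 3 (the husband proposes): the wife gets 193 if talks fail, so the husband offers 193 and keeps 407.
Round 2 (the wife proposes): the husband can get 407 next round, worth 0.62 × 407 = 252.34 now. The wife offers 252.34 and keeps 600 − 252.34 = 347.66.
Round 1 (the husband proposes): the wife can get 347.66 next round, worth 0.62 × 347.66 = 215.5492 now. The husband offers 215.5492 and keeps 600 − 215.5492 = 384.4508.

384.45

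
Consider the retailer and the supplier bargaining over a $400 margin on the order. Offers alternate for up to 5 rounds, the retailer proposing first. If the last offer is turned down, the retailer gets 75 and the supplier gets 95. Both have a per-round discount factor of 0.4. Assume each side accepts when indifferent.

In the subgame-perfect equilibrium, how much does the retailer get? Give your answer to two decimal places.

Round 5 (the retailer proposes): the supplier gets 95 if talks fail, so the retailer offers 95 and keeps 305.
Round 4 (the supplier proposes): the retailer can get 305 next round, worth 0.4 × 305 = 122 now, so the supplier offers 122, keeping 278.
Round 3 (the retailer proposes): the supplier can get 278 next round, worth 0.4 × 278 = 111.2 now, so the retailer offers 111.2, keeping 288.8.
Round 2 (the supplier proposes): the retailer can get 288.8 next round, worth 0.4 × 288.8 = 115.52 now. The supplier offers 115.52 and keeps 400 − 115.52 = 284.48.
Round 1 (the retailer proposes): the supplier can get 284.48 next round, worth 0.4 × 284.48 = 113.792 now, so the retailer offers 113.792, keeping 286.208.

286.21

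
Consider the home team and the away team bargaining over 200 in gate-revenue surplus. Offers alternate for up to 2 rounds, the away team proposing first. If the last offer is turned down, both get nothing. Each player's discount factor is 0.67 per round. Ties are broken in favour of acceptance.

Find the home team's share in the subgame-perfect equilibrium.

Round 2 (the home team proposes): rejection yields 0 for the away team; the home team offers 0 and keeps 200.
Round 1 (the away team proposes): the home team can get 200 next round, worth 0.67 × 200 = 134 now. The away team offers 134 and keeps 200 − 134 = 66.

134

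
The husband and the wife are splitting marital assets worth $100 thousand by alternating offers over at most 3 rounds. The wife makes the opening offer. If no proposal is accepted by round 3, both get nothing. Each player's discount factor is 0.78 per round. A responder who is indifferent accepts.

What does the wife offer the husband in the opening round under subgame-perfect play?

Round 3 (the wife proposes): rejection yields 0 for the husband; the wife offers 0 and keeps 100.
Round 2 (the husband proposes): the wife can get 100 next round, worth 0.78 × 100 = 78 now; the husband offers that and keeps 22.
Round 1 (the wife proposes): the husband can get 22 next round, worth 0.78 × 22 = 17.16 now, so the wife offers 17.16, keeping 82.84.

17.16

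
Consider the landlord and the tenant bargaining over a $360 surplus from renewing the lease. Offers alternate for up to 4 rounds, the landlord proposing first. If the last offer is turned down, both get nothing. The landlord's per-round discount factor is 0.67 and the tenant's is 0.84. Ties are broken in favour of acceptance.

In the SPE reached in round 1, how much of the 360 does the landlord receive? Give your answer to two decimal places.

90.02

Work backward from the last round.
Round 4 (the tenant proposes): the landlord will accept anything ≥ 0, so the tenant offers 0 and keeps 360.
Round 3 (the landlord proposes): the tenant can get 360 next round, worth 0.84 × 360 = 302.4 now; the landlord offers that and keeps 57.6.
Round 2 (the tenant proposes): the landlord can get 57.6 next round, worth 0.67 × 57.6 = 38.592 now. The tenant offers 38.592 and keeps 360 − 38.592 = 321.408.
Round 1 (the landlord proposes): the tenant can get 321.408 next round, worth 0.84 × 321.408 = 269.98272 now. The landlord offers 269.98272 and keeps 360 − 269.98272 = 90.01728.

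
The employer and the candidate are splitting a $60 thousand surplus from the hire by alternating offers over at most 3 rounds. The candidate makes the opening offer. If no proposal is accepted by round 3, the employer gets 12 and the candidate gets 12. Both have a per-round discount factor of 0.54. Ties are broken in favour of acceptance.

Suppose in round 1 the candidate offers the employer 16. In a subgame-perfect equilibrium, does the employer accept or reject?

Work out the employer's continuation value if the offer is rejected.
Round 3 (the candidate proposes): the employer gets 12 if talks fail, so the candidate offers 12 and keeps 48.
Round 2 (the employer proposes): the candidate can get 48 next round, worth 0.54 × 48 = 25.92 now. The employer offers 25.92 and keeps 60 − 25.92 = 34.08.
So by rejecting in round 1, the employer gets 34.08 next round, worth 0.54 × 34.08 = 18.4032 now.
Offer 16 < 18.4032, so the employer rejects.

Reject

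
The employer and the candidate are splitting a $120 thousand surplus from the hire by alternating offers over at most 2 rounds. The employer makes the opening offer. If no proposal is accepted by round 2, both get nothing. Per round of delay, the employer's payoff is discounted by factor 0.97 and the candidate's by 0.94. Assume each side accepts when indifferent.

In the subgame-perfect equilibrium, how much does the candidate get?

112.8

Round 2 (the candidate proposes): rejection yields 0 for the employer; the candidate offers 0 and keeps 120.
Round 1 (the employer proposes): the candidate can get 120 next round, worth 0.94 × 120 = 112.8 now. The employer offers 112.8 and keeps 120 − 112.8 = 7.2.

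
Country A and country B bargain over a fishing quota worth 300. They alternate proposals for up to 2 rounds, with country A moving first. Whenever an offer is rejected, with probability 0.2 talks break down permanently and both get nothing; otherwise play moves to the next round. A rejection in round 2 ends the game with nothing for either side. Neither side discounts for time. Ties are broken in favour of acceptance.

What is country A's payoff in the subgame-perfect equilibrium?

Round 2 (country B proposes): rejection yields 0 for country A; country B offers 0 and keeps 300.
Round 1 (country A proposes): rejecting gives country B an expected 0.8 × 300 = 240, so country A offers 240, keeping 60.

60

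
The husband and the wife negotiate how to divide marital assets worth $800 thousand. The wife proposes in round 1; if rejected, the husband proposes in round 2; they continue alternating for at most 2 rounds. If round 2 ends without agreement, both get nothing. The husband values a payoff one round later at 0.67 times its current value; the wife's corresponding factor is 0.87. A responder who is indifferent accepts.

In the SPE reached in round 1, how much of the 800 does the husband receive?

By backward induction:
Round 2 (the husband proposes): rejection yields 0 for the wife; the husband offers 0 and keeps 800.
Round 1 (the wife proposes): the husband can get 800 next round, worth 0.67 × 800 = 536 now, so the wife offers 536, keeping 264.

536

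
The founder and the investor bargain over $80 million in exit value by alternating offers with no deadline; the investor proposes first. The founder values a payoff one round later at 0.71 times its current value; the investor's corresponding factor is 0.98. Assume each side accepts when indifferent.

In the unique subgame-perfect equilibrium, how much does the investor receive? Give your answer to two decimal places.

In a stationary SPE each proposer offers the other exactly their discounted continuation value.
If the investor keeps x when proposing and the founder keeps y when proposing, then x = 80 − 0.71y and y = 80 − 0.98x.
Solving: x = 80(1 − 0.71) / (1 − 0.98·0.71) = 23.2 / 0.3042 ≈ 76.2656.
The founder gets 80 − 76.2656 ≈ 3.7344.

76.27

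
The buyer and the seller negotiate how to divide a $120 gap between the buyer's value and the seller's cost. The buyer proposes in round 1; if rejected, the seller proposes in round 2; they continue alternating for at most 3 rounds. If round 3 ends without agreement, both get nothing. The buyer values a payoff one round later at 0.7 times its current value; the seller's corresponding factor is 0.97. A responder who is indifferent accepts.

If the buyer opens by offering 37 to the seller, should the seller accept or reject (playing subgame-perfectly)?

Accept

Round 3 (the buyer proposes): the seller will accept anything ≥ 0, so the buyer offers 0 and keeps 120.
Round 2 (the seller proposes): the buyer can get 120 next round, worth 0.7 × 120 = 84 now, so the seller offers 84, keeping 36.
So by rejecting in round 1, the seller gets 36 next round, worth 0.97 × 36 = 34.92 now.
Offer 37 ≥ 34.92, so the seller accepts.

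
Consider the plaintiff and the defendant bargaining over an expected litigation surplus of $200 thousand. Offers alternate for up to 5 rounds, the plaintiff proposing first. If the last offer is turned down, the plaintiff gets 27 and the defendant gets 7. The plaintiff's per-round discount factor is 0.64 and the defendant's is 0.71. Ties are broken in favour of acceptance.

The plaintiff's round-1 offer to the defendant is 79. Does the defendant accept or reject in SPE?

Accept

Work out the defendant's continuation value if the offer is rejected.
Round 5 (the plaintiff proposes): the defendant gets 7 if talks fail, so the plaintiff offers 7 and keeps 193.
Round 4 (the defendant proposes): the plaintiff can get 193 next round, worth 0.64 × 193 = 123.52 now, so the defendant offers 123.52, keeping 76.48.
Round 3 (the plaintiff proposes): the defendant can get 76.48 next round, worth 0.71 × 76.48 = 54.3008 now; the plaintiff offers that and keeps 145.6992.
Round 2 (the defendant proposes): the plaintiff can get 145.6992 next round, worth 0.64 × 145.6992 = 93.247488 now. The defendant offers 93.247488 and keeps 200 − 93.247488 = 106.752512.
So by rejecting in round 1, the defendant gets 106.752512 next round, worth 0.71 × 106.752512 = 75.79428352 now.
Offer 79 ≥ 75.79428352, so the defendant accepts.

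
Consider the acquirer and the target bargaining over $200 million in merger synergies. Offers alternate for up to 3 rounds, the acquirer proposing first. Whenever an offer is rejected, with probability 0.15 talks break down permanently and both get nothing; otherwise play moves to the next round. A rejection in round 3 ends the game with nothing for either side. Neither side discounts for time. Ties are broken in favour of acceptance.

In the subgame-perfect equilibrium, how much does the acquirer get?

Round 3 (the acquirer proposes): the target will accept anything ≥ 0, so the acquirer offers 0 and keeps 200.
Round 2 (the target proposes): rejecting gives the acquirer an expected 0.85 × 200 = 170. The target offers 170 and keeps 200 − 170 = 30.
Round 1 (the acquirer proposes): rejecting gives the target an expected 0.85 × 30 = 25.5. The acquirer offers 25.5 and keeps 200 − 25.5 = 174.5.

174.5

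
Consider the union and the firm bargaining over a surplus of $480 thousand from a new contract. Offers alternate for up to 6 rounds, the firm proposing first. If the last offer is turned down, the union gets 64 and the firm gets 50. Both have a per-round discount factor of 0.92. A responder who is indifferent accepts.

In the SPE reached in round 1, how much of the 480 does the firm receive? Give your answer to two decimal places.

Round 6 (the union proposes): the firm gets 50 if talks fail, so the union offers 50 and keeps 430.
Round 5 (the firm proposes): the union can get 430 next round, worth 0.92 × 430 = 395.6 now, so the firm offers 395.6, keeping 84.4.
Round 4 (the union proposes): the firm can get 84.4 next round, worth 0.92 × 84.4 = 77.648 now; the union offers that and keeps 402.352.
Round 3 (the firm proposes): the union can get 402.352 next round, worth 0.92 × 402.352 = 370.16384 now; the firm offers that and keeps 109.83616.
Round 2 (the union proposes): the firm can get 109.83616 next round, worth 0.92 × 109.83616 = 101.0492672 now. The union offers 101.0492672 and keeps 480 − 101.0492672 = 378.9507328.
Round 1 (the firm proposes): the union can get 378.9507328 next round, worth 0.92 × 378.9507328 = 348.634674176 now; the firm offers that and keeps 131.365325824.

131.37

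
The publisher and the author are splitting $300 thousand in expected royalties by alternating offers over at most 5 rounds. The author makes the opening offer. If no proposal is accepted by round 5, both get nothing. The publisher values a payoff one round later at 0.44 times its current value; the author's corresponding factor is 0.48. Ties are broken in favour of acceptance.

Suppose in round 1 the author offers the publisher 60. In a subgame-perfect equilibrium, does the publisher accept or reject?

Round 5 (the author proposes): rejection yields 0 for the publisher; the author offers 0 and keeps 300.
Round 4 (the publisher proposes): the author can get 300 next round, worth 0.48 × 300 = 144 now, so the publisher offers 144, keeping 156.
Round 3 (the author proposes): the publisher can get 156 next round, worth 0.44 × 156 = 68.64 now, so the author offers 68.64, keeping 231.36.
Round 2 (the publisher proposes): the author can get 231.36 next round, worth 0.48 × 231.36 = 111.0528 now, so the publisher offers 111.0528, keeping 188.9472.
So by rejecting in round 1, the publisher gets 188.9472 next round, worth 0.44 × 188.9472 = 83.136768 now.
Offer 60 < 83.136768, so the publisher rejects.

Reject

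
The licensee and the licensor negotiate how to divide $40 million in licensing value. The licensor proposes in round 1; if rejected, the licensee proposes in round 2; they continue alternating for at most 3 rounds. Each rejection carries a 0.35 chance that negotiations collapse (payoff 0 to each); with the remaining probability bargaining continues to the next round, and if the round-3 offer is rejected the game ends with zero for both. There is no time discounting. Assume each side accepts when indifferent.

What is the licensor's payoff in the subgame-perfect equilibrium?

Round 3 (the licensor proposes): the licensee will accept anything ≥ 0, so the licensor offers 0 and keeps 40.
Round 2 (the licensee proposes): rejecting gives the licensor an expected 0.65 × 40 = 26; the licensee offers that and keeps 14.
Round 1 (the licensor proposes): rejecting gives the licensee an expected 0.65 × 14 = 9.1, so the licensor offers 9.1, keeping 30.9.

30.9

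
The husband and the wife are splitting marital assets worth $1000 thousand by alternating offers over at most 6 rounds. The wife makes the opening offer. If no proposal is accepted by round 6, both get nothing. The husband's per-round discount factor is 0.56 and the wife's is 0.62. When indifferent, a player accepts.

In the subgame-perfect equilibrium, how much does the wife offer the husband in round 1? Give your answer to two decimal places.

354.19

Round 6 (the husband proposes): the wife will accept anything ≥ 0, so the husband offers 0 and keeps 1000.
Round 5 (the wife proposes): the husband can get 1000 next round, worth 0.56 × 1000 = 560 now. The wife offers 560 and keeps 1000 − 560 = 440.
Round 4 (the husband proposes): the wife can get 440 next round, worth 0.62 × 440 = 272.8 now. The husband offers 272.8 and keeps 1000 − 272.8 = 727.2.
Round 3 (the wife proposes): the husband can get 727.2 next round, worth 0.56 × 727.2 = 407.232 now. The wife offers 407.232 and keeps 1000 − 407.232 = 592.768.
Round 2 (the husband proposes): the wife can get 592.768 next round, worth 0.62 × 592.768 = 367.51616 now, so the husband offers 367.51616, keeping 632.48384.
Round 1 (the wife proposes): the husband can get 632.48384 next round, worth 0.56 × 632.48384 = 354.1909504 now; the wife offers that and keeps 645.8090496.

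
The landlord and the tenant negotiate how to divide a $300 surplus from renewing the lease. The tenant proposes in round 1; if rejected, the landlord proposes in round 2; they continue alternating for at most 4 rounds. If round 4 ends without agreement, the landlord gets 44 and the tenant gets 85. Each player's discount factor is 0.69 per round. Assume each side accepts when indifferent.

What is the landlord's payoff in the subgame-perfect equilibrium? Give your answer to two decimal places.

134.80

Solve by backward induction from round 4.
Round 4 (the landlord proposes): the tenant gets 85 if talks fail, so the landlord offers 85 and keeps 215.
Round 3 (the tenant proposes): the landlord can get 215 next round, worth 0.69 × 215 = 148.35 now, so the tenant offers 148.35, keeping 151.65.
Round 2 (the landlord proposes): the tenant can get 151.65 next round, worth 0.69 × 151.65 = 104.6385 now, so the landlord offers 104.6385, keeping 195.3615.
Round 1 (the tenant proposes): the landlord can get 195.3615 next round, worth 0.69 × 195.3615 = 134.799435 now; the tenant offers that and keeps 165.200565.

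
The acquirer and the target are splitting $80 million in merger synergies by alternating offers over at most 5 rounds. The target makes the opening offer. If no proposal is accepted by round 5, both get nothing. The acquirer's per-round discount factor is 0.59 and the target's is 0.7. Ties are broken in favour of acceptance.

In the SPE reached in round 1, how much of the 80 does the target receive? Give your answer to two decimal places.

59.99

Round 5 (the target proposes): the acquirer will accept anything ≥ 0, so the target offers 0 and keeps 80.
Round 4 (the acquirer proposes): the target can get 80 next round, worth 0.7 × 80 = 56 now. The acquirer offers 56 and keeps 80 − 56 = 24.
Round 3 (the target proposes): the acquirer can get 24 next round, worth 0.59 × 24 = 14.16 now; the target offers that and keeps 65.84.
Round 2 (the acquirer proposes): the target can get 65.84 next round, worth 0.7 × 65.84 = 46.088 now. The acquirer offers 46.088 and keeps 80 − 46.088 = 33.912.
Round 1 (the target proposes): the acquirer can get 33.912 next round, worth 0.59 × 33.912 = 20.00808 now. The target offers 20.00808 and keeps 80 − 20.00808 = 59.99192.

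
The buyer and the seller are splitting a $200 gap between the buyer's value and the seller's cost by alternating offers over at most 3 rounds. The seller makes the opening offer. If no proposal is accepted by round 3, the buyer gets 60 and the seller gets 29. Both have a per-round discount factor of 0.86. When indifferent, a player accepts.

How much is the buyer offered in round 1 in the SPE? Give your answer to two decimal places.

68.46

Round 3 (the seller proposes): the buyer gets 60 if talks fail, so the seller offers 60 and keeps 140.
Round 2 (the buyer proposes): the seller can get 140 next round, worth 0.86 × 140 = 120.4 now. The buyer offers 120.4 and keeps 200 − 120.4 = 79.6.
Round 1 (the seller proposes): the buyer can get 79.6 next round, worth 0.86 × 79.6 = 68.456 now, so the seller offers 68.456, keeping 131.544.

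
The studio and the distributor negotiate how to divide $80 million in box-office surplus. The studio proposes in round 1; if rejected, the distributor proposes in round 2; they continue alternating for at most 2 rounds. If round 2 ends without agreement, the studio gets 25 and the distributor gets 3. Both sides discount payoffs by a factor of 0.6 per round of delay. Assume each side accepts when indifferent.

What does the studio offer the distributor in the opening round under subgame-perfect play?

33

Work backward from the last round.
Round 2 (the distributor proposes): the studio gets 25 if talks fail, so the distributor offers 25 and keeps 55.
Round 1 (the studio proposes): the distributor can get 55 next round, worth 0.6 × 55 = 33 now, so the studio offers 33, keeping 47.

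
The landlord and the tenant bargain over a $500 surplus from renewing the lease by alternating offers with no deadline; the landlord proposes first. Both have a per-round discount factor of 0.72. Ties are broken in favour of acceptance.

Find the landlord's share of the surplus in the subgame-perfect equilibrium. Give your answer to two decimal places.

In a stationary SPE each proposer offers the other exactly their discounted continuation value.
If the landlord keeps x when proposing and the tenant keeps y when proposing, then x = 500 − 0.72y and y = 500 − 0.72x.
Solving: x = 500(1 − 0.72) / (1 − 0.72·0.72) = 140 / 0.4816 ≈ 290.6977.
The tenant gets 500 − 290.6977 ≈ 209.3023.

290.70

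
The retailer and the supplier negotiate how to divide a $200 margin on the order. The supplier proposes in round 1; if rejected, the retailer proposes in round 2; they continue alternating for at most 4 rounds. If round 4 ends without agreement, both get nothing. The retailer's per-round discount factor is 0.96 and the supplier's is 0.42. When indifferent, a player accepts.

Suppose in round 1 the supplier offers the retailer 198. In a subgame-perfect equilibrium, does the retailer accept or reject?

Work out the retailer's continuation value if the offer is rejected.
Round 4 (the retailer proposes): rejection yields 0 for the supplier; the retailer offers 0 and keeps 200.
Round 3 (the supplier proposes): the retailer can get 200 next round, worth 0.96 × 200 = 192 now; the supplier offers that and keeps 8.
Round 2 (the retailer proposes): the supplier can get 8 next round, worth 0.42 × 8 = 3.36 now. The retailer offers 3.36 and keeps 200 − 3.36 = 196.64.
So by rejecting in round 1, the retailer gets 196.64 next round, worth 0.96 × 196.64 = 188.7744 now.
Offer 198 ≥ 188.7744, so the retailer accepts.

Accept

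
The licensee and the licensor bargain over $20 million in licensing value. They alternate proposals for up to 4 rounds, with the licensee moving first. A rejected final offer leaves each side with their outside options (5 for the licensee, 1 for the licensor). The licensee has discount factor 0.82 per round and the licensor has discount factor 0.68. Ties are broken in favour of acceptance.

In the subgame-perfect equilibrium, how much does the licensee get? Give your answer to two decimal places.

By backward induction:
Round 4 (the licensor proposes): the licensee gets 5 if talks fail, so the licensor offers 5 and keeps 15.
Round 3 (the licensee proposes): the licensor can get 15 next round, worth 0.68 × 15 = 10.2 now, so the licensee offers 10.2, keeping 9.8.
Round 2 (the licensor proposes): the licensee can get 9.8 next round, worth 0.82 × 9.8 = 8.036 now; the licensor offers that and keeps 11.964.
Round 1 (the licensee proposes): the licensor can get 11.964 next round, worth 0.68 × 11.964 = 8.13552 now; the licensee offers that and keeps 11.86448.

11.86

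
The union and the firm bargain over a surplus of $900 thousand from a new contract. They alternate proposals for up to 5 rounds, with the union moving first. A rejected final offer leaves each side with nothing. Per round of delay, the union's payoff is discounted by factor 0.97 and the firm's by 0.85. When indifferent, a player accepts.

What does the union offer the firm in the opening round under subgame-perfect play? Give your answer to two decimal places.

Round 5 (the union proposes): rejection yields 0 for the firm; the union offers 0 and keeps 900.
Round 4 (the firm proposes): the union can get 900 next round, worth 0.97 × 900 = 873 now; the firm offers that and keeps 27.
Round 3 (the union proposes): the firm can get 27 next round, worth 0.85 × 27 = 22.95 now. The union offers 22.95 and keeps 900 − 22.95 = 877.05.
Round 2 (the firm proposes): the union can get 877.05 next round, worth 0.97 × 877.05 = 850.7385 now. The firm offers 850.7385 and keeps 900 − 850.7385 = 49.2615.
Round 1 (the union proposes): the firm can get 49.2615 next round, worth 0.85 × 49.2615 = 41.872275 now; the union offers that and keeps 858.127725.

41.87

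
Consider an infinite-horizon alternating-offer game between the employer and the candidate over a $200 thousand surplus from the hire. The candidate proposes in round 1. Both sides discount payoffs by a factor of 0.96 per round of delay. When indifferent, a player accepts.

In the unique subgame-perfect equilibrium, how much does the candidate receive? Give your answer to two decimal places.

Let x be the candidate's share when the candidate proposes and y be the employer's share when the employer proposes.
The employer accepts iff offered ≥ 0.96·y, so x = 200 − 0.96y. Symmetrically y = 200 − 0.96x.
Substituting: x = 200 − 0.96(200 − 0.96x), giving x(1 − 0.96·0.96) = 200(1 − 0.96).
So x = 200 × 0.04 / 0.0784 ≈ 102.0408, and the employer receives 200 − x ≈ 97.9592.

102.04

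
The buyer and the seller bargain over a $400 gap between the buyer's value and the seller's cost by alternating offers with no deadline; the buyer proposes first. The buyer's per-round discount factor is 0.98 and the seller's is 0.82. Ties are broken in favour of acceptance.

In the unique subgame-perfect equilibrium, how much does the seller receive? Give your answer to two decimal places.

33.40

In a stationary SPE each proposer offers the other exactly their discounted continuation value.
If the buyer keeps x when proposing and the seller keeps y when proposing, then x = 400 − 0.82y and y = 400 − 0.98x.
Solving: x = 400(1 − 0.82) / (1 − 0.98·0.82) = 72 / 0.1964 ≈ 366.5988.
The seller gets 400 − 366.5988 ≈ 33.4012.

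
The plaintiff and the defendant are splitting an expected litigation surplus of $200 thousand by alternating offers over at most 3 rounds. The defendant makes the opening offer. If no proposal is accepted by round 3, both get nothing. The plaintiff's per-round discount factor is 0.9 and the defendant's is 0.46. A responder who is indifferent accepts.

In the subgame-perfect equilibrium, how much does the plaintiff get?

Round 3 (the defendant proposes): rejection yields 0 for the plaintiff; the defendant offers 0 and keeps 200.
Round 2 (the plaintiff proposes): the defendant can get 200 next round, worth 0.46 × 200 = 92 now; the plaintiff offers that and keeps 108.
Round 1 (the defendant proposes): the plaintiff can get 108 next round, worth 0.9 × 108 = 97.2 now. The defendant offers 97.2 and keeps 200 − 97.2 = 102.8.

97.2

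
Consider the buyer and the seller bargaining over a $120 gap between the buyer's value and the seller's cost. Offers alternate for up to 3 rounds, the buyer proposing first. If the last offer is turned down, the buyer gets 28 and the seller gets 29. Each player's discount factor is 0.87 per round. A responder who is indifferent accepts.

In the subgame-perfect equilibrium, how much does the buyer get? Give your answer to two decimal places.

Work backward from the last round.
Round 3 (the buyer proposes): the seller gets 29 if talks fail, so the buyer offers 29 and keeps 91.
Round 2 (the seller proposes): the buyer can get 91 next round, worth 0.87 × 91 = 79.17 now; the seller offers that and keeps 40.83.
Round 1 (the buyer proposes): the seller can get 40.83 next round, worth 0.87 × 40.83 = 35.5221 now; the buyer offers that and keeps 84.4779.

84.48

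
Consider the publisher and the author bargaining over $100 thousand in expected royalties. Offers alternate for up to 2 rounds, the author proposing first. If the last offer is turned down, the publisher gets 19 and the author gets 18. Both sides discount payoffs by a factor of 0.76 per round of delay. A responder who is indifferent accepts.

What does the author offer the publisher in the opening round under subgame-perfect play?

By backward induction:
Round 2 (the publisher proposes): the author gets 18 if talks fail, so the publisher offers 18 and keeps 82.
Round 1 (the author proposes): the publisher can get 82 next round, worth 0.76 × 82 = 62.32 now, so the author offers 62.32, keeping 37.68.

62.32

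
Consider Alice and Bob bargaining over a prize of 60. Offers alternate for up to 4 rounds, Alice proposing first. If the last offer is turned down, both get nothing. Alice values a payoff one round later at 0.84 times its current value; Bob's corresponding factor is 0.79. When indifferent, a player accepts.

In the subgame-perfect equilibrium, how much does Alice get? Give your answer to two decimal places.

Round 4 (Bob proposes): rejection yields 0 for Alice; Bob offers 0 and keeps 60.
Round 3 (Alice proposes): Bob can get 60 next round, worth 0.79 × 60 = 47.4 now; Alice offers that and keeps 12.6.
Round 2 (Bob proposes): Alice can get 12.6 next round, worth 0.84 × 12.6 = 10.584 now, so Bob offers 10.584, keeping 49.416.
Round 1 (Alice proposes): Bob can get 49.416 next round, worth 0.79 × 49.416 = 39.03864 now, so Alice offers 39.03864, keeping 20.96136.

20.96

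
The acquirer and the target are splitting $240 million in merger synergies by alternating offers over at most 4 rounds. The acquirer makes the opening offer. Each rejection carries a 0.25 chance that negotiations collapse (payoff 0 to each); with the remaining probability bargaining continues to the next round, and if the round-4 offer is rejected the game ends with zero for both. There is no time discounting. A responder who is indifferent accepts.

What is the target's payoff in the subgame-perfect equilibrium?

146.25

By backward induction:
Round 4 (the target proposes): rejection yields 0 for the acquirer; the target offers 0 and keeps 240.
Round 3 (the acquirer proposes): rejecting gives the target an expected 0.75 × 240 = 180. The acquirer offers 180 and keeps 240 − 180 = 60.
Round 2 (the target proposes): rejecting gives the acquirer an expected 0.75 × 60 = 45; the target offers that and keeps 195.
Round 1 (the acquirer proposes): rejecting gives the target an expected 0.75 × 195 = 146.25, so the acquirer offers 146.25, keeping 93.75.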